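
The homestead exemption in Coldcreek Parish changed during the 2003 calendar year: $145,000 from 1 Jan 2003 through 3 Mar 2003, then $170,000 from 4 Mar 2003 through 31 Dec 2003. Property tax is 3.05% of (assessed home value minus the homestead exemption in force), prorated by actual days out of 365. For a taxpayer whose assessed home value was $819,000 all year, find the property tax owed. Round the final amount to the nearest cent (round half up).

$19,924.02

1 Jan – 3 Mar 2003: 62 days, exemption $145,000 → ($819,000 − $145,000) × 3.05% × 62/365 = $3,491.8740
4 Mar – 31 Dec 2003: 303 days, exemption $170,000 → ($819,000 − $170,000) × 3.05% × 303/365 = $16,432.1466
Total = $19,924.0205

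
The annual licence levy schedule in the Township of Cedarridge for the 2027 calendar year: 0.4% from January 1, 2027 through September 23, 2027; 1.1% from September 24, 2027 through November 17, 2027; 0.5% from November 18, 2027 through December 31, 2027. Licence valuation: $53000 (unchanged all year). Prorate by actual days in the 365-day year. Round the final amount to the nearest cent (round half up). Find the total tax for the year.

$274.29

January 1 – September 23, 2027: 266 days at 0.4% → $53000 × 0.4% × 266/365 = $154.4986
September 24 – November 17, 2027: 55 days at 1.1% → $53000 × 1.1% × 55/365 = $87.8493
November 18 – December 31, 2027: 44 days at 0.5% → $53000 × 0.5% × 44/365 = $31.9452
Total = $274.2932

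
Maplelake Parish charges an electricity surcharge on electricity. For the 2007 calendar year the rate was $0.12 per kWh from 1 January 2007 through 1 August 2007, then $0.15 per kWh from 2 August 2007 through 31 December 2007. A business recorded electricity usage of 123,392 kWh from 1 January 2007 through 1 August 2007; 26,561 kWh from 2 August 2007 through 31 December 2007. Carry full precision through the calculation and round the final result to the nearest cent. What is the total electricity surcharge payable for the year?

$18791.19

1 January – 1 August 2007: 123,392 kWh at $0.12/kWh → $14807.04
2 August – 31 December 2007: 26,561 kWh at $0.15/kWh → $3984.15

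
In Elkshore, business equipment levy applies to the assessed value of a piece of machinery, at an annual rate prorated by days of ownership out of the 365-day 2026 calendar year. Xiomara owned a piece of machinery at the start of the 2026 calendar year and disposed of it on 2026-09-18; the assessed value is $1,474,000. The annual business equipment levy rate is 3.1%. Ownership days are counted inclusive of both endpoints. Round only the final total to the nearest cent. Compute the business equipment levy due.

Days held (2026-01-01 to 2026-09-18): 261 out of 365
Tax = $1,474,000 × 3.1% × 261/365 = $32,674.3397

$32,674.34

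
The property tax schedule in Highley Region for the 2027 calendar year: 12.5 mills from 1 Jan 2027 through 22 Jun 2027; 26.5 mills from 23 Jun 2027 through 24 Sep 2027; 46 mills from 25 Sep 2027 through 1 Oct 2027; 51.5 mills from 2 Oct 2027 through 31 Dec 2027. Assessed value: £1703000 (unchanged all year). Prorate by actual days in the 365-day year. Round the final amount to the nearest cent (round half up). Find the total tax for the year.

1 Jan – 22 Jun 2027: 173 days at 12.5 mills → £1703000 × 1.25% × 173/365 = £10089.6918
23 Jun – 24 Sep 2027: 94 days at 26.5 mills → £1703000 × 2.65% × 94/365 = £11622.3918
25 Sep – 1 Oct 2027: 7 days at 46 mills → £1703000 × 4.6% × 7/365 = £1502.3726
2 Oct – 31 Dec 2027: 91 days at 51.5 mills → £1703000 × 5.15% × 91/365 = £21866.0534
Total = £45080.5096

£45080.51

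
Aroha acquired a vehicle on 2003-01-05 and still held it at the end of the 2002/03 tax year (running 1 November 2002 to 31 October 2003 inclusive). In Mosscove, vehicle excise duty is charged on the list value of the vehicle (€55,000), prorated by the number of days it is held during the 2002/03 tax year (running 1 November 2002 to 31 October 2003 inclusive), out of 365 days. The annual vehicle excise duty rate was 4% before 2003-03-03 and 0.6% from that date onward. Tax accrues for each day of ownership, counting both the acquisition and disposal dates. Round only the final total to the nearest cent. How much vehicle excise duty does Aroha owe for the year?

€563.26

2003-01-05 to 2003-03-02: 57 days at 4% → €55,000 × 4% × 57/365 = €343.5616
2003-03-03 to 2003-10-31: 243 days at 0.6% → €55,000 × 0.6% × 243/365 = €219.6986
Total = €563.2603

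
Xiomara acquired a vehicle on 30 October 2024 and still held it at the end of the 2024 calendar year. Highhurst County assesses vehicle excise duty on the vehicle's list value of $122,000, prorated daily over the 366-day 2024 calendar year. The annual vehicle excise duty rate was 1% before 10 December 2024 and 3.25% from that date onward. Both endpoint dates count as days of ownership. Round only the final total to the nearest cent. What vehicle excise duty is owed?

30 October – 9 December 2024: 41 days at 1% → $122,000 × 1% × 41/366 = $136.6667
10 December – 31 December 2024: 22 days at 3.25% → $122,000 × 3.25% × 22/366 = $238.3333
Total = $375.0000

$375.00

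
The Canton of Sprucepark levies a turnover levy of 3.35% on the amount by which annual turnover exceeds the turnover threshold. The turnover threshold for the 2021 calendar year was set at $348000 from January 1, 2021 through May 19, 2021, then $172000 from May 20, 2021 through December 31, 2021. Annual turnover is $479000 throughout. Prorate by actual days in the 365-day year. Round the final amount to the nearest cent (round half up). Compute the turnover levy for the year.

January 1 – May 19, 2021: 139 days, exemption $348000 → ($479000 − $348000) × 3.35% × 139/365 = $1671.2370
May 20 – December 31, 2021: 226 days, exemption $172000 → ($479000 − $172000) × 3.35% × 226/365 = $6367.9370
Total = $8039.1740

$8039.17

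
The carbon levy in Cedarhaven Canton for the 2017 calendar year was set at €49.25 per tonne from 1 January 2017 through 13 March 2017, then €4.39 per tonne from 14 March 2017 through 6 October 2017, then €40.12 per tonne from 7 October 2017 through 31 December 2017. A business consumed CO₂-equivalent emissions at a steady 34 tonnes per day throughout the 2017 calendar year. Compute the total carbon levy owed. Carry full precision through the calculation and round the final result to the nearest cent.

1 January – 13 March 2017: 72 days × 34 tonnes/day = 2,448 tonnes at €49.25/tonne → €120,564.00
14 March – 6 October 2017: 207 days × 34 tonnes/day = 7,038 tonnes at €4.39/tonne → €30,896.82
7 October – 31 December 2017: 86 days × 34 tonnes/day = 2,924 tonnes at €40.12/tonne → €117,310.88

€268,771.70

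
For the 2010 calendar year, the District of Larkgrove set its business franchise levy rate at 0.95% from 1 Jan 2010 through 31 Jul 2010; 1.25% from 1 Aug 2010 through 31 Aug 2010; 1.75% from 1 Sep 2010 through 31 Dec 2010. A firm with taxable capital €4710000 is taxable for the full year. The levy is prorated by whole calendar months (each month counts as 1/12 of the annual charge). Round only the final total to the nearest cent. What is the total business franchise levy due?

€58482.50

1 Jan – 31 Jul 2010: 7 months at 0.95% → €4710000 × 0.95% × 7/12 = €26101.2500
1 Aug – 31 Aug 2010: 1 month at 1.25% → €4710000 × 1.25% × 1/12 = €4906.2500
1 Sep – 31 Dec 2010: 4 months at 1.75% → €4710000 × 1.75% × 4/12 = €27475.0000
Total = €58482.5000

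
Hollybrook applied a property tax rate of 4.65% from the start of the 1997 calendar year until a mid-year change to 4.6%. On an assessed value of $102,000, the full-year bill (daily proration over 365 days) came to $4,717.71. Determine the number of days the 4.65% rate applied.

Let d = days at the first rate; then 365 − d days at the second rate.
$102,000 × [4.65%·d + 4.6%·(365−d)] / 365 = $4,717.71
Solving gives d = 184, so the new rate took effect on July 4, 1997.

184 days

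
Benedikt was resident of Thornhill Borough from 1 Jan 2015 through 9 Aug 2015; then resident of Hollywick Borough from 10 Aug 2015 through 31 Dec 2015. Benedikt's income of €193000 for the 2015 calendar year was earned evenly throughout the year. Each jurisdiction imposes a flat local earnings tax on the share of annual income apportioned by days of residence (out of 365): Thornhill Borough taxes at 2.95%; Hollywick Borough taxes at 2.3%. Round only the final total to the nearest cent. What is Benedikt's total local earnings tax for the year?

€5198.57

Thornhill Borough, 1 Jan – 9 Aug 2015: 221 days → €193000 × 2.95% × 221/365 = €3447.2973
Hollywick Borough, 10 Aug – 31 Dec 2015: 144 days → €193000 × 2.3% × 144/365 = €1751.2767
Total = €5198.5740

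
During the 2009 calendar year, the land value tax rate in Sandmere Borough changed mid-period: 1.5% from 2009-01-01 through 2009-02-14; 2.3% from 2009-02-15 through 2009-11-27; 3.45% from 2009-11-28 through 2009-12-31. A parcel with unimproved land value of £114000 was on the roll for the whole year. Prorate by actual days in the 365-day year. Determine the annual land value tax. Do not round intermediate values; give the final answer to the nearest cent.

£2631.68

2009-01-01 to 2009-02-14: 45 days at 1.5% → £114000 × 1.5% × 45/365 = £210.8219
2009-02-15 to 2009-11-27: 286 days at 2.3% → £114000 × 2.3% × 286/365 = £2054.4986
2009-11-28 to 2009-12-31: 34 days at 3.45% → £114000 × 3.45% × 34/365 = £366.3616
Total = £2631.6822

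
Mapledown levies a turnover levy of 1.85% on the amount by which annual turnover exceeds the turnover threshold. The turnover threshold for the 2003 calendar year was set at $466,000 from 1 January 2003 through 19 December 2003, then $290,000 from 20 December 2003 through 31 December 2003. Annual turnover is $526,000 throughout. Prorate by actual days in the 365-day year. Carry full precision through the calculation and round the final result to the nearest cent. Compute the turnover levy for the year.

$1,217.05

1 January – 19 December 2003: 353 days, exemption $466,000 → ($526,000 − $466,000) × 1.85% × 353/365 = $1,073.5068
20 December – 31 December 2003: 12 days, exemption $290,000 → ($526,000 − $290,000) × 1.85% × 12/365 = $143.5397
Total = $1,217.0466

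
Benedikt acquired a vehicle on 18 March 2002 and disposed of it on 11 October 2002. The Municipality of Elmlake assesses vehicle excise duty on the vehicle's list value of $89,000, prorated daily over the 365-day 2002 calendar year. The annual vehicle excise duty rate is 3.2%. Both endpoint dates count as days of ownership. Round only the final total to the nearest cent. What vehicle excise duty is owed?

Days held (18 March – 11 October 2002): 208 out of 365
Tax = $89,000 × 3.2% × 208/365 = $1,622.9699

$1,622.97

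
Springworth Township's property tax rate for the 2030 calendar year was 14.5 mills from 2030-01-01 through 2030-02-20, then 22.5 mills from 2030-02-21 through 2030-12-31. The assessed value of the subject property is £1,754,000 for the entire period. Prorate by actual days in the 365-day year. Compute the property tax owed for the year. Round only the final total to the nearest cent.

2030-01-01 to 2030-02-20: 51 days at 14.5 mills → £1,754,000 × 1.45% × 51/365 = £3,553.6521
2030-02-21 to 2030-12-31: 314 days at 22.5 mills → £1,754,000 × 2.25% × 314/365 = £33,950.7123
Total = £37,504.3644

£37,504.36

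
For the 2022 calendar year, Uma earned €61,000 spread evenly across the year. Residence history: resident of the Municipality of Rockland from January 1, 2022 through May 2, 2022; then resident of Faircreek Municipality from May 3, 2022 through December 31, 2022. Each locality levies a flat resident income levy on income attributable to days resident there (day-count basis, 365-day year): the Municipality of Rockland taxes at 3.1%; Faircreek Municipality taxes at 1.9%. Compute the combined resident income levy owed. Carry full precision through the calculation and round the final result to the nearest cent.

€1,403.67

The Municipality of Rockland, January 1 – May 2, 2022: 122 days → €61,000 × 3.1% × 122/365 = €632.0603
Faircreek Municipality, May 3 – December 31, 2022: 243 days → €61,000 × 1.9% × 243/365 = €771.6082
Total = €1,403.6685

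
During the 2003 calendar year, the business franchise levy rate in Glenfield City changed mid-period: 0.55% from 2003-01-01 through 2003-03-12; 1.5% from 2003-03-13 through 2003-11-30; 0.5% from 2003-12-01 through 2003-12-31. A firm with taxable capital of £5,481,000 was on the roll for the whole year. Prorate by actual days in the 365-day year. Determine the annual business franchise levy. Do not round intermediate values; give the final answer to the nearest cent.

£67,431.32

2003-01-01 to 2003-03-12: 71 days at 0.55% → £5,481,000 × 0.55% × 71/365 = £5,863.9192
2003-03-13 to 2003-11-30: 263 days at 1.5% → £5,481,000 × 1.5% × 263/365 = £59,239.8493
2003-12-01 to 2003-12-31: 31 days at 0.5% → £5,481,000 × 0.5% × 31/365 = £2,327.5479
Total = £67,431.3164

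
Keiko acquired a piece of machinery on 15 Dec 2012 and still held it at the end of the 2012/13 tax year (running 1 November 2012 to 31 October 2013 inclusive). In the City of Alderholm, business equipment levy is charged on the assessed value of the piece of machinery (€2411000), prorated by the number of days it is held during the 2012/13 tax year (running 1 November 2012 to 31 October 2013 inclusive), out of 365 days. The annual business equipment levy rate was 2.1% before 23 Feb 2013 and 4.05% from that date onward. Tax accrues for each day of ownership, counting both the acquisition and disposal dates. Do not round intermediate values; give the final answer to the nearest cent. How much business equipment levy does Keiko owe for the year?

€76858.06

15 Dec 2012 – 22 Feb 2013: 70 days at 2.1% → €2411000 × 2.1% × 70/365 = €9710.0548
23 Feb – 31 Oct 2013: 251 days at 4.05% → €2411000 × 4.05% × 251/365 = €67148.0014
Total = €76858.0562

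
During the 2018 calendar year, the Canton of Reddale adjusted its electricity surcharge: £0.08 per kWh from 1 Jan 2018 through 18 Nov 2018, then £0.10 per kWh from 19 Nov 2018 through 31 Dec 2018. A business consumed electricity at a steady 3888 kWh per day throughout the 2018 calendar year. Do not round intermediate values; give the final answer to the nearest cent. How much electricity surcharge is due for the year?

1 Jan – 18 Nov 2018: 322 days × 3888 kWh/day = 1,251,936 kWh at £0.08/kWh → £100154.88
19 Nov – 31 Dec 2018: 43 days × 3888 kWh/day = 167,184 kWh at £0.10/kWh → £16718.40

£116873.28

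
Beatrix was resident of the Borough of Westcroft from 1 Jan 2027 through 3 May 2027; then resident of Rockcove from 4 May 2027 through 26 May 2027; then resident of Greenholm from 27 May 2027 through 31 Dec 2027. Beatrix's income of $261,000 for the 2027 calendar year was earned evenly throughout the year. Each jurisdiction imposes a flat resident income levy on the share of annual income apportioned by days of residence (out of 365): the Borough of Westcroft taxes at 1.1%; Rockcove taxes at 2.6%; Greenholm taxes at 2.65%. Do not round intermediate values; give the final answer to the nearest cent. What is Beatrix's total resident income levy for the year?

$5,545.00

The Borough of Westcroft, 1 Jan – 3 May 2027: 123 days → $261,000 × 1.1% × 123/365 = $967.4877
Rockcove, 4 May – 26 May 2027: 23 days → $261,000 × 2.6% × 23/365 = $427.6110
Greenholm, 27 May – 31 Dec 2027: 219 days → $261,000 × 2.65% × 219/365 = $4,149.9000
Total = $5,544.9986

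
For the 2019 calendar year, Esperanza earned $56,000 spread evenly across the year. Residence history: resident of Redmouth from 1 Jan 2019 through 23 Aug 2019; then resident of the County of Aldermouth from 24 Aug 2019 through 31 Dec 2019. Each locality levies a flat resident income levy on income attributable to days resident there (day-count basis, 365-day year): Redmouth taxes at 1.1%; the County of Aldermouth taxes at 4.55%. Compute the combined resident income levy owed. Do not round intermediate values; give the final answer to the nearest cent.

$1,304.11

Redmouth, 1 Jan – 23 Aug 2019: 235 days → $56,000 × 1.1% × 235/365 = $396.6027
The County of Aldermouth, 24 Aug – 31 Dec 2019: 130 days → $56,000 × 4.55% × 130/365 = $907.5068
Total = $1,304.1096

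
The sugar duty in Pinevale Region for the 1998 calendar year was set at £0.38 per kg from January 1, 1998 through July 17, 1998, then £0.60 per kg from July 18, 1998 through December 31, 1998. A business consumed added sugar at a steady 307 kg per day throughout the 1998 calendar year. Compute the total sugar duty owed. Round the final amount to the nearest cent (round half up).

January 1 – July 17, 1998: 198 days × 307 kg/day = 60,786 kg at £0.38/kg → £23,098.68
July 18 – December 31, 1998: 167 days × 307 kg/day = 51,269 kg at £0.60/kg → £30,761.40

£53,860.08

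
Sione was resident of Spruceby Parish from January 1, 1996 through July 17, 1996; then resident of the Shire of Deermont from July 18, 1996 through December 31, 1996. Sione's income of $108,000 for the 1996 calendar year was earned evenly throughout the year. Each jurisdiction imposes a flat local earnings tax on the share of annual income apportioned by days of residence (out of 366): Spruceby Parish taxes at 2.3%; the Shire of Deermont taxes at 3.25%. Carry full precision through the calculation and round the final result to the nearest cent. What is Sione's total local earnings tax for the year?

$2,952.15

Spruceby Parish, January 1 – July 17, 1996: 199 days → $108,000 × 2.3% × 199/366 = $1,350.5902
The Shire of Deermont, July 18 – December 31, 1996: 167 days → $108,000 × 3.25% × 167/366 = $1,601.5574
Total = $2,952.1475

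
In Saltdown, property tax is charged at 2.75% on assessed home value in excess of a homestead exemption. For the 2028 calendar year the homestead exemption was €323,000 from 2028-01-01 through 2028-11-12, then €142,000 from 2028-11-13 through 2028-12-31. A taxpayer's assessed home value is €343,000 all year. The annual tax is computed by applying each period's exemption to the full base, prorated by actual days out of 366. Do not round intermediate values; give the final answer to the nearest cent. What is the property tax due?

2028-01-01 to 2028-11-12: 317 days, exemption €323,000 → (€343,000 − €323,000) × 2.75% × 317/366 = €476.3661
2028-11-13 to 2028-12-31: 49 days, exemption €142,000 → (€343,000 − €142,000) × 2.75% × 49/366 = €740.0205
Total = €1,216.3866

€1,216.39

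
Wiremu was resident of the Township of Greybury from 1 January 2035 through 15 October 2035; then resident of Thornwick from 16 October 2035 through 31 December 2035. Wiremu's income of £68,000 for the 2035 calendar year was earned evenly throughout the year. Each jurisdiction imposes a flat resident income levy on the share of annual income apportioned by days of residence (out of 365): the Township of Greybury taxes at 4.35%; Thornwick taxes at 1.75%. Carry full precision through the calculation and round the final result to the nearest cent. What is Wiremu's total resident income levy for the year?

The Township of Greybury, 1 January – 15 October 2035: 288 days → £68,000 × 4.35% × 288/365 = £2,333.9836
Thornwick, 16 October – 31 December 2035: 77 days → £68,000 × 1.75% × 77/365 = £251.0411
Total = £2,585.0247

£2,585.02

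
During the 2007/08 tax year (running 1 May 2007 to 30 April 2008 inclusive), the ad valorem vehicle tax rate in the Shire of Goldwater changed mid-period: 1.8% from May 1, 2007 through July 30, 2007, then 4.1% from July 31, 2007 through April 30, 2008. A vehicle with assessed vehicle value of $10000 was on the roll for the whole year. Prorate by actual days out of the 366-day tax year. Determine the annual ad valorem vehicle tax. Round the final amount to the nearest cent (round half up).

$352.81

May 1 – July 30, 2007: 91 days at 1.8% → $10000 × 1.8% × 91/366 = $44.7541
July 31, 2007 – April 30, 2008: 275 days at 4.1% → $10000 × 4.1% × 275/366 = $308.0601
Total = $352.8142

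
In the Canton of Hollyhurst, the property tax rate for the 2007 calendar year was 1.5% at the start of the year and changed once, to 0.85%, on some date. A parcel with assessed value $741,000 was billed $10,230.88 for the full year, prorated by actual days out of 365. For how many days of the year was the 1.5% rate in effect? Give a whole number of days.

Let d = days at the first rate; then 365 − d days at the second rate.
$741,000 × [1.5%·d + 0.85%·(365−d)] / 365 = $10,230.88
Solving gives d = 298, so the new rate took effect on 26 Oct 2007.

298 days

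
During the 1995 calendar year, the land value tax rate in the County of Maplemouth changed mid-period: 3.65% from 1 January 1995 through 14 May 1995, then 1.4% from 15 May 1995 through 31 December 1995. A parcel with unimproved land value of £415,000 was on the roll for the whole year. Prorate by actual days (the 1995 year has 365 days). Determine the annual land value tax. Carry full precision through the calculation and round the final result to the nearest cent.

£9,238.01

1 January – 14 May 1995: 134 days at 3.65% → £415,000 × 3.65% × 134/365 = £5,561.0000
15 May – 31 December 1995: 231 days at 1.4% → £415,000 × 1.4% × 231/365 = £3,677.0137
Total = £9,238.0137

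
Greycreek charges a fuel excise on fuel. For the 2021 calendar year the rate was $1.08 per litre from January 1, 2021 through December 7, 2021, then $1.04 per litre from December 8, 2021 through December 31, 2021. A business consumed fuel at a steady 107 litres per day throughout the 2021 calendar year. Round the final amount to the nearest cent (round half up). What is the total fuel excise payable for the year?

$42,076.68

January 1 – December 7, 2021: 341 days × 107 litres/day = 36,487 litres at $1.08/litre → $39,405.96
December 8 – December 31, 2021: 24 days × 107 litres/day = 2,568 litres at $1.04/litre → $2,670.72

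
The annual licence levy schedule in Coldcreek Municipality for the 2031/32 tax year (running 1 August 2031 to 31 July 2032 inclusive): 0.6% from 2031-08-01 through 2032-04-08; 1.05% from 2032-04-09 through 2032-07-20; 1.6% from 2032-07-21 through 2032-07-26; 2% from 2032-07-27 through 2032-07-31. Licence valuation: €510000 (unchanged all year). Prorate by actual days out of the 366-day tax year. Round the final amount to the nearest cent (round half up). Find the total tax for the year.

2031-08-01 to 2032-04-08: 252 days at 0.6% → €510000 × 0.6% × 252/366 = €2106.8852
2032-04-09 to 2032-07-20: 103 days at 1.05% → €510000 × 1.05% × 103/366 = €1507.0082
2032-07-21 to 2032-07-26: 6 days at 1.6% → €510000 × 1.6% × 6/366 = €133.7705
2032-07-27 to 2032-07-31: 5 days at 2% → €510000 × 2% × 5/366 = €139.3443
Total = €3887.0082

€3887.01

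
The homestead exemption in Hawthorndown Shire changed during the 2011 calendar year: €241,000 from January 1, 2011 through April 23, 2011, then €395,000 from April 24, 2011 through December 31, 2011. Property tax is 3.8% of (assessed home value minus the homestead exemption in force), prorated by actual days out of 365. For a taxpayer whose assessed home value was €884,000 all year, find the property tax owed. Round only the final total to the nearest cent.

€20,393.72

January 1 – April 23, 2011: 113 days, exemption €241,000 → (€884,000 − €241,000) × 3.8% × 113/365 = €7,564.4986
April 24 – December 31, 2011: 252 days, exemption €395,000 → (€884,000 − €395,000) × 3.8% × 252/365 = €12,829.2164
Total = €20,393.7151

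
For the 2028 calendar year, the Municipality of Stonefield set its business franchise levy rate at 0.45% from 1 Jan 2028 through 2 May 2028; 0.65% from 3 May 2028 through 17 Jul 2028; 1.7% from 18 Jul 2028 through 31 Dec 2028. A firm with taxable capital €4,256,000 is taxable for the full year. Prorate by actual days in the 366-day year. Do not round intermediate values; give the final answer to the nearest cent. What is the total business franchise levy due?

€45,193.84

1 Jan – 2 May 2028: 123 days at 0.45% → €4,256,000 × 0.45% × 123/366 = €6,436.3279
3 May – 17 Jul 2028: 76 days at 0.65% → €4,256,000 × 0.65% × 76/366 = €5,744.4372
18 Jul – 31 Dec 2028: 167 days at 1.7% → €4,256,000 × 1.7% × 167/366 = €33,013.0710
Total = €45,193.8361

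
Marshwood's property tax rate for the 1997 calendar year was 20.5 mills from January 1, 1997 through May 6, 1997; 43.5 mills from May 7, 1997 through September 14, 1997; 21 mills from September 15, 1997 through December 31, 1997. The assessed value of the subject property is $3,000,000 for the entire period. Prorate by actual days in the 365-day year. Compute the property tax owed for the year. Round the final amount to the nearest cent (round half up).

$86,708.22

January 1 – May 6, 1997: 126 days at 20.5 mills → $3,000,000 × 2.05% × 126/365 = $21,230.1370
May 7 – September 14, 1997: 131 days at 43.5 mills → $3,000,000 × 4.35% × 131/365 = $46,836.9863
September 15 – December 31, 1997: 108 days at 21 mills → $3,000,000 × 2.1% × 108/365 = $18,641.0959
Total = $86,708.2192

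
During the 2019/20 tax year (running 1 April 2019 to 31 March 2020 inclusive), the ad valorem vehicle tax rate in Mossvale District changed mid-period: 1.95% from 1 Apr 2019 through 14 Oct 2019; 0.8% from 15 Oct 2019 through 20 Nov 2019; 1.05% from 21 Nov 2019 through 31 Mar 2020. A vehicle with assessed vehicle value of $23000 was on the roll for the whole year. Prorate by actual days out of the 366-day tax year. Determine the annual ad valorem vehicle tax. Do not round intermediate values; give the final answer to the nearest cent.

$347.11

1 Apr – 14 Oct 2019: 197 days at 1.95% → $23000 × 1.95% × 197/366 = $241.4057
15 Oct – 20 Nov 2019: 37 days at 0.8% → $23000 × 0.8% × 37/366 = $18.6011
21 Nov 2019 – 31 Mar 2020: 132 days at 1.05% → $23000 × 1.05% × 132/366 = $87.0984
Total = $347.1052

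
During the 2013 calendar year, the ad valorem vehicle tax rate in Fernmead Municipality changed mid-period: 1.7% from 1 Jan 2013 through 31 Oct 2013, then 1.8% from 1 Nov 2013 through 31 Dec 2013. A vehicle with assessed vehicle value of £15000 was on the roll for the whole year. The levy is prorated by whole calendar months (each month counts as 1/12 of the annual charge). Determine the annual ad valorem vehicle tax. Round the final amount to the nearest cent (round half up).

£257.50

1 Jan – 31 Oct 2013: 10 months at 1.7% → £15000 × 1.7% × 10/12 = £212.5000
1 Nov – 31 Dec 2013: 2 months at 1.8% → £15000 × 1.8% × 2/12 = £45.0000
Total = £257.5000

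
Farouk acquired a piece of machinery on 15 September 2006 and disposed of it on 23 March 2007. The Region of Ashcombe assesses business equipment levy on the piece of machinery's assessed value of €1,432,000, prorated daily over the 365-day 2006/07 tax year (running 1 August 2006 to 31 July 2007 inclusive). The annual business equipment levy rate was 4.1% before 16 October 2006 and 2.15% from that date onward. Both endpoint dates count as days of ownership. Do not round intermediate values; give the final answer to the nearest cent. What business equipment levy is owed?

15 September – 15 October 2006: 31 days at 4.1% → €1,432,000 × 4.1% × 31/365 = €4,986.4986
16 October 2006 – 23 March 2007: 159 days at 2.15% → €1,432,000 × 2.15% × 159/365 = €13,411.7589
Total = €18,398.2575

€18,398.26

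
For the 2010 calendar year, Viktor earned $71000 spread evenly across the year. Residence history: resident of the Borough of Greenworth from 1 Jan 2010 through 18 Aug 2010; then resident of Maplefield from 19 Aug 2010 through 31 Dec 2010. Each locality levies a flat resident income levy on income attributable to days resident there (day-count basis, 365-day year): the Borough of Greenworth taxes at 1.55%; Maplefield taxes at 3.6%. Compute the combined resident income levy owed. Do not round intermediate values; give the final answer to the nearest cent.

The Borough of Greenworth, 1 Jan – 18 Aug 2010: 230 days → $71000 × 1.55% × 230/365 = $693.4658
Maplefield, 19 Aug – 31 Dec 2010: 135 days → $71000 × 3.6% × 135/365 = $945.3699
Total = $1638.8356

$1638.84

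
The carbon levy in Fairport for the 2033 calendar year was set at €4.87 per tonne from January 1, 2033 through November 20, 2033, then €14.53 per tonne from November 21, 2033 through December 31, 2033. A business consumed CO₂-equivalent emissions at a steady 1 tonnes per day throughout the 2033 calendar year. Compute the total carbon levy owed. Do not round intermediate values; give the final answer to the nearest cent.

€2,173.61

January 1 – November 20, 2033: 324 days × 1 tonnes/day = 324 tonnes at €4.87/tonne → €1,577.88
November 21 – December 31, 2033: 41 days × 1 tonnes/day = 41 tonnes at €14.53/tonne → €595.73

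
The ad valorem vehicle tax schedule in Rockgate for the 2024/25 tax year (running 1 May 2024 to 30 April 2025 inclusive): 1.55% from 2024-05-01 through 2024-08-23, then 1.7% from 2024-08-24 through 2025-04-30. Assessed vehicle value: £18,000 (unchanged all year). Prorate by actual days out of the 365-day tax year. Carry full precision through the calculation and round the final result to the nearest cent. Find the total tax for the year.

2024-05-01 to 2024-08-23: 115 days at 1.55% → £18,000 × 1.55% × 115/365 = £87.9041
2024-08-24 to 2025-04-30: 250 days at 1.7% → £18,000 × 1.7% × 250/365 = £209.5890
Total = £297.4932

£297.49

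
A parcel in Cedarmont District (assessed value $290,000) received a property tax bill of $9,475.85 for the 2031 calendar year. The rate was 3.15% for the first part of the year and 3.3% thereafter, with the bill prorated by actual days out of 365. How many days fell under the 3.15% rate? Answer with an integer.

79 days

Let d = days at the first rate; then 365 − d days at the second rate.
$290,000 × [3.15%·d + 3.3%·(365−d)] / 365 = $9,475.85
Solving gives d = 79, so the new rate took effect on March 21, 2031.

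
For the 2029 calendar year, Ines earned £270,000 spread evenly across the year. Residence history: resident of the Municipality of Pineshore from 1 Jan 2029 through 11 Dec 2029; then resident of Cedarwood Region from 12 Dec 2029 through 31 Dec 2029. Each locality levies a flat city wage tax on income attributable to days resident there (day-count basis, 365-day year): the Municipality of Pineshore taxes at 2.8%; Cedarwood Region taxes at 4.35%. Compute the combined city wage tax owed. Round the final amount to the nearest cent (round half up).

£7,789.32

The Municipality of Pineshore, 1 Jan – 11 Dec 2029: 345 days → £270,000 × 2.8% × 345/365 = £7,145.7534
Cedarwood Region, 12 Dec – 31 Dec 2029: 20 days → £270,000 × 4.35% × 20/365 = £643.5616
Total = £7,789.3151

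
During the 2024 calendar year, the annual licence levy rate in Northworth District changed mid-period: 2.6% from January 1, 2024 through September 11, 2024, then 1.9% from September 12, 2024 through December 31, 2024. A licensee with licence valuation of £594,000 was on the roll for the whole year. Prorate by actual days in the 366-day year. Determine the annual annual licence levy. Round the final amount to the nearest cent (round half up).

January 1 – September 11, 2024: 255 days at 2.6% → £594,000 × 2.6% × 255/366 = £10,760.1639
September 12 – December 31, 2024: 111 days at 1.9% → £594,000 × 1.9% × 111/366 = £3,422.8033
Total = £14,182.9672

£14,182.97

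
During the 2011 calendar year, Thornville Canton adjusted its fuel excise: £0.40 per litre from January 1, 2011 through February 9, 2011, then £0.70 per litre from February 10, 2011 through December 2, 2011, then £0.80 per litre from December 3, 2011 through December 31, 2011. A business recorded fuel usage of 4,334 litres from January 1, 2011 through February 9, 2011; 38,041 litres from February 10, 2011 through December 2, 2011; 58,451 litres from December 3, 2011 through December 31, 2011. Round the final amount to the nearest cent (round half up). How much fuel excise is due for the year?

January 1 – February 9, 2011: 4,334 litres at £0.40/litre → £1733.60
February 10 – December 2, 2011: 38,041 litres at £0.70/litre → £26628.70
December 3 – December 31, 2011: 58,451 litres at £0.80/litre → £46760.80

£75123.10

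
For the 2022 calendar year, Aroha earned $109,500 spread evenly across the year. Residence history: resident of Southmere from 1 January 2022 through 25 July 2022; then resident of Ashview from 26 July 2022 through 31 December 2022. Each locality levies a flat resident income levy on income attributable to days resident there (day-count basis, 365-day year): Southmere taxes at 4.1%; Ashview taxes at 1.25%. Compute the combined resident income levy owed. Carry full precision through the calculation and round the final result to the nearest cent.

$3,130.05

Southmere, 1 January – 25 July 2022: 206 days → $109,500 × 4.1% × 206/365 = $2,533.8000
Ashview, 26 July – 31 December 2022: 159 days → $109,500 × 1.25% × 159/365 = $596.2500
Total = $3,130.0500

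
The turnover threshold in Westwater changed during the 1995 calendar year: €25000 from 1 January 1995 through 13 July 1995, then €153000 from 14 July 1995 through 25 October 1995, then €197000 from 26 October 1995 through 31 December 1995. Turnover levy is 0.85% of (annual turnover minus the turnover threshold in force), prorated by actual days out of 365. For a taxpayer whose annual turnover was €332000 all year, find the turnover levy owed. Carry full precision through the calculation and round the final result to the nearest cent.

1 January – 13 July 1995: 194 days, exemption €25000 → (€332000 − €25000) × 0.85% × 194/365 = €1386.9671
14 July – 25 October 1995: 104 days, exemption €153000 → (€332000 − €153000) × 0.85% × 104/365 = €433.5233
26 October – 31 December 1995: 67 days, exemption €197000 → (€332000 − €197000) × 0.85% × 67/365 = €210.6370
Total = €2031.1274

€2031.13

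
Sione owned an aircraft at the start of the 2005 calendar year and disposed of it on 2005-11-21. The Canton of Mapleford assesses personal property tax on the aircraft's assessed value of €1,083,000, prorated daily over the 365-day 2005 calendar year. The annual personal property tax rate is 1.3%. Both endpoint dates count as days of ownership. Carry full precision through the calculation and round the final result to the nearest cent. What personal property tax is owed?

€12,536.10

Days held (2005-01-01 to 2005-11-21): 325 out of 365
Tax = €1,083,000 × 1.3% × 325/365 = €12,536.0959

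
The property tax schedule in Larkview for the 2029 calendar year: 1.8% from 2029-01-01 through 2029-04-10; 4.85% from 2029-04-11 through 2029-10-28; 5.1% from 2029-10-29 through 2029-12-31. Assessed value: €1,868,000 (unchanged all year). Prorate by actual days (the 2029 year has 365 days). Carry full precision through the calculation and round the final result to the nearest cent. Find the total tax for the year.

2029-01-01 to 2029-04-10: 100 days at 1.8% → €1,868,000 × 1.8% × 100/365 = €9,212.0548
2029-04-11 to 2029-10-28: 201 days at 4.85% → €1,868,000 × 4.85% × 201/365 = €49,890.9534
2029-10-29 to 2029-12-31: 64 days at 5.1% → €1,868,000 × 5.1% × 64/365 = €16,704.5260
Total = €75,807.5342

€75,807.53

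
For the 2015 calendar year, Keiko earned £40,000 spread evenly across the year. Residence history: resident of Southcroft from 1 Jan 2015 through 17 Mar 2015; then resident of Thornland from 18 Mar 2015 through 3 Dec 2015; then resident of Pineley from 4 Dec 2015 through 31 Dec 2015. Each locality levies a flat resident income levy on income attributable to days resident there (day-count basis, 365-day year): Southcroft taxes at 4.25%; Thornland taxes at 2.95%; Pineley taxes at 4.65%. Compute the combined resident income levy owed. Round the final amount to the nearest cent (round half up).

Southcroft, 1 Jan – 17 Mar 2015: 76 days → £40,000 × 4.25% × 76/365 = £353.9726
Thornland, 18 Mar – 3 Dec 2015: 261 days → £40,000 × 2.95% × 261/365 = £843.7808
Pineley, 4 Dec – 31 Dec 2015: 28 days → £40,000 × 4.65% × 28/365 = £142.6849
Total = £1,340.4384

£1,340.44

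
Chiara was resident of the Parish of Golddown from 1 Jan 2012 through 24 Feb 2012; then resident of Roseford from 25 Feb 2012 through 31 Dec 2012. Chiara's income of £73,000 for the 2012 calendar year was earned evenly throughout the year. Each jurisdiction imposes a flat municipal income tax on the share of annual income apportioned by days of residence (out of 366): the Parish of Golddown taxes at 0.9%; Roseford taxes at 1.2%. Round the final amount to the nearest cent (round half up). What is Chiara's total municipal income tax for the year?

£843.09

The Parish of Golddown, 1 Jan – 24 Feb 2012: 55 days → £73,000 × 0.9% × 55/366 = £98.7295
Roseford, 25 Feb – 31 Dec 2012: 311 days → £73,000 × 1.2% × 311/366 = £744.3607
Total = £843.0902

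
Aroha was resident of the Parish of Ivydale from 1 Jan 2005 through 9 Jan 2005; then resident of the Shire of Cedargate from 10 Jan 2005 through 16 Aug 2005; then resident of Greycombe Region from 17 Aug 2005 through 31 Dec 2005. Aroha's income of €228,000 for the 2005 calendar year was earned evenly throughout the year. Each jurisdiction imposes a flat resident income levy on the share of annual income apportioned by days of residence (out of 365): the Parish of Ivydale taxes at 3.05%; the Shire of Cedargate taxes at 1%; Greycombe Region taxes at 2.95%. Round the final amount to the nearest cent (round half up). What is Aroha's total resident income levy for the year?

€4,064.02

The Parish of Ivydale, 1 Jan – 9 Jan 2005: 9 days → €228,000 × 3.05% × 9/365 = €171.4685
The Shire of Cedargate, 10 Jan – 16 Aug 2005: 219 days → €228,000 × 1% × 219/365 = €1,368.0000
Greycombe Region, 17 Aug – 31 Dec 2005: 137 days → €228,000 × 2.95% × 137/365 = €2,524.5534
Total = €4,064.0219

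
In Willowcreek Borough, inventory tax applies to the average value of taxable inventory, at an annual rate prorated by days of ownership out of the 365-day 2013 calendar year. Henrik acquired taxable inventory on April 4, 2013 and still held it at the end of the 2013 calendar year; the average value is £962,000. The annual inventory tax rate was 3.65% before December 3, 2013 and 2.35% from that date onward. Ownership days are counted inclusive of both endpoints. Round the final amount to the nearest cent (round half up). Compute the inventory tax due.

£25,172.77

April 4 – December 2, 2013: 243 days at 3.65% → £962,000 × 3.65% × 243/365 = £23,376.6000
December 3 – December 31, 2013: 29 days at 2.35% → £962,000 × 2.35% × 29/365 = £1,796.1726
Total = £25,172.7726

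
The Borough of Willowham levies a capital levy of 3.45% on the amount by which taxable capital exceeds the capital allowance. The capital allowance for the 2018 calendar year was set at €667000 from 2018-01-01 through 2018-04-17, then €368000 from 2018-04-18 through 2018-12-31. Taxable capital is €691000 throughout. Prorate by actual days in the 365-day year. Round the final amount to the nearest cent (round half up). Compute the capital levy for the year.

€8119.50

2018-01-01 to 2018-04-17: 107 days, exemption €667000 → (€691000 − €667000) × 3.45% × 107/365 = €242.7288
2018-04-18 to 2018-12-31: 258 days, exemption €368000 → (€691000 − €368000) × 3.45% × 258/365 = €7876.7753
Total = €8119.5041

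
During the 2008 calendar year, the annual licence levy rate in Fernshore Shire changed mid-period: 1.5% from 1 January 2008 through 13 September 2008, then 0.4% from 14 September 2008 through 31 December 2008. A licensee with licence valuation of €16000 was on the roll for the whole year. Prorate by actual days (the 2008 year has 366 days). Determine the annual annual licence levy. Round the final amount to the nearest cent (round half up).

1 January – 13 September 2008: 257 days at 1.5% → €16000 × 1.5% × 257/366 = €168.5246
14 September – 31 December 2008: 109 days at 0.4% → €16000 × 0.4% × 109/366 = €19.0601
Total = €187.5847

€187.58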